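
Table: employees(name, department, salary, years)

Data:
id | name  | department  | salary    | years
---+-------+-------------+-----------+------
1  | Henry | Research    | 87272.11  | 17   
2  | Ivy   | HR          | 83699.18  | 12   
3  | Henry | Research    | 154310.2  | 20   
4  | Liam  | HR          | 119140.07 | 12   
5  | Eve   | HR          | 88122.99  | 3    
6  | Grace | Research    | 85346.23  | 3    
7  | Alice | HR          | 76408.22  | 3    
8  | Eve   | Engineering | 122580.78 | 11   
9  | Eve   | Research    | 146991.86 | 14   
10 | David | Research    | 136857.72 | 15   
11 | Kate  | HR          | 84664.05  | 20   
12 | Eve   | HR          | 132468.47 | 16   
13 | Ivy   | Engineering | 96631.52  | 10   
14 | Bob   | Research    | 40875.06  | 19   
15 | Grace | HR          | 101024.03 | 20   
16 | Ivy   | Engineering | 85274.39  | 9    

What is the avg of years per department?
SELECT department, AVG(years) as result
FROM employees
GROUP BY department

Result:
  Engineering: 10.00
  HR: 12.29
  Research: 14.67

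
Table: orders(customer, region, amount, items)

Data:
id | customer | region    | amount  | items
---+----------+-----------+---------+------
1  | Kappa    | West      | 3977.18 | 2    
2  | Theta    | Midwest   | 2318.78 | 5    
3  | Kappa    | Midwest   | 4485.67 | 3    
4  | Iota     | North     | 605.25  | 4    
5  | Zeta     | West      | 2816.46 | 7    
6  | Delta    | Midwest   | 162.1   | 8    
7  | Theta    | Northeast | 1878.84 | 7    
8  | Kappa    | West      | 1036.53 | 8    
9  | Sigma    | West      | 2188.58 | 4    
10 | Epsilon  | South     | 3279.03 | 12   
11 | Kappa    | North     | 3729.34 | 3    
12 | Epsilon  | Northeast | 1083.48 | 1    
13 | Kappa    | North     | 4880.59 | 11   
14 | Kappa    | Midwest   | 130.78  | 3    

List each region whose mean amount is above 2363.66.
SELECT region, AVG(amount)
FROM orders
GROUP BY region
HAVING AVG(amount) > 2363.66

Result:
  North: avg=3071.73
  South: avg=3279.03
  West: avg=2504.69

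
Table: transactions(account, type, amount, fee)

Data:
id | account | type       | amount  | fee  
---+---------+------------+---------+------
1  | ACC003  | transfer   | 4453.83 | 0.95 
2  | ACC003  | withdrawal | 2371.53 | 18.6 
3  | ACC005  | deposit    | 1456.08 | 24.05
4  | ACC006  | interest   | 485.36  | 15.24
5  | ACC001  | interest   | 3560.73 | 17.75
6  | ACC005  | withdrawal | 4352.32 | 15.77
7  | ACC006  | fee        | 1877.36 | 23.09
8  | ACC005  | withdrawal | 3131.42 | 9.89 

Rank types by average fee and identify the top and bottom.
SELECT type, AVG(fee)
FROM transactions
GROUP BY type
ORDER BY AVG(fee)

All groups:
  transfer: 0.95
  withdrawal: 14.75
  interest: 16.50
  fee: 23.09
  deposit: 24.05

Highest: deposit (24.05)
Lowest: transfer (0.95)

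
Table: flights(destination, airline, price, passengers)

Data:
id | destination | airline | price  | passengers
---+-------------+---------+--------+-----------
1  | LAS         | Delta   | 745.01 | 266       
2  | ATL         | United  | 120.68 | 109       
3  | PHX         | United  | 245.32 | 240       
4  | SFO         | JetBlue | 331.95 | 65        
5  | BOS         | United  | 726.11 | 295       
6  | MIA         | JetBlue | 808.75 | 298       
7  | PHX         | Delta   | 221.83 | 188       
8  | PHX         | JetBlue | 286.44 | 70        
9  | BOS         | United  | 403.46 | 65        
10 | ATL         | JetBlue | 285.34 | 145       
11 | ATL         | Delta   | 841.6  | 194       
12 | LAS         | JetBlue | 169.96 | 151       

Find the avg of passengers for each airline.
SELECT airline, AVG(passengers) as result
FROM flights
GROUP BY airline

Result:
  Delta: 216.00
  JetBlue: 145.80
  United: 177.25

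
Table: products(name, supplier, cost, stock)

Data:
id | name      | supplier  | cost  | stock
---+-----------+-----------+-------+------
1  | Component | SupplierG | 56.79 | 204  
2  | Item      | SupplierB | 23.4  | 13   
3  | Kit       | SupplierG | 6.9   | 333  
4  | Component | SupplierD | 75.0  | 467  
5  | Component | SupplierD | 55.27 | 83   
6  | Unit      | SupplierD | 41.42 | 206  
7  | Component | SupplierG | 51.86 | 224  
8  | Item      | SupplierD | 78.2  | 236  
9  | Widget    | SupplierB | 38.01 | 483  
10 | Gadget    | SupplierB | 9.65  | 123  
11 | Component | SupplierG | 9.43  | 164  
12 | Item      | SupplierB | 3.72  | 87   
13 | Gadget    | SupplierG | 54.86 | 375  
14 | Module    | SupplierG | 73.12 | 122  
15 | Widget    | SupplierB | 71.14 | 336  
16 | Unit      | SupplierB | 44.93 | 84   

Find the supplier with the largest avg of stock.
SELECT supplier, AVG(stock) as val
FROM products
GROUP BY supplier
ORDER BY val DESC
LIMIT 1

Result: SupplierD with avg(stock) = 248.00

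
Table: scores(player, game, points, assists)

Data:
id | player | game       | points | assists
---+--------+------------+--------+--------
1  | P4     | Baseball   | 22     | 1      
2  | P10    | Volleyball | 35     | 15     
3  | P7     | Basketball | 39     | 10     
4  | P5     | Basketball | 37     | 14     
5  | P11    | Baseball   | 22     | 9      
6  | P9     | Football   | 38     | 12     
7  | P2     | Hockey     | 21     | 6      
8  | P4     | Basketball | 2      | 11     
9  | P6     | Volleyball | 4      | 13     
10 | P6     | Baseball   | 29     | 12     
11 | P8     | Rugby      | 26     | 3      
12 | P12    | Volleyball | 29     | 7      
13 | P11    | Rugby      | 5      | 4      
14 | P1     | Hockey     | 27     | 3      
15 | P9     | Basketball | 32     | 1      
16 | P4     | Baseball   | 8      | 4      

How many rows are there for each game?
SELECT game, COUNT(*) as count
FROM scores
GROUP BY game

Result:
  Baseball: 4
  Basketball: 4
  Football: 1
  Hockey: 2
  Rugby: 2
  Volleyball: 3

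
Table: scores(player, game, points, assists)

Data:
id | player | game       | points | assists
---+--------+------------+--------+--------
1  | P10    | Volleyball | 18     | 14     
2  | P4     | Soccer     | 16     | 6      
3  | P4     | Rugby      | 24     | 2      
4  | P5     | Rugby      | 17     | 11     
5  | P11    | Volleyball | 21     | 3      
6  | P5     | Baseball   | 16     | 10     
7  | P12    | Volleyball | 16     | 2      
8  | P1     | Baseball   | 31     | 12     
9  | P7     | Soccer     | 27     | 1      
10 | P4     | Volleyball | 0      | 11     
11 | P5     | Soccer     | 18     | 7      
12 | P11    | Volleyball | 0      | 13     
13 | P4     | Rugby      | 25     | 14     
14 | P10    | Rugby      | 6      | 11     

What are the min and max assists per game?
SELECT game, MIN(assists), MAX(assists)
FROM scores
GROUP BY game

Result:
  Baseball: min=10, max=12
  Rugby: min=2, max=14
  Soccer: min=1, max=7
  Volleyball: min=2, max=14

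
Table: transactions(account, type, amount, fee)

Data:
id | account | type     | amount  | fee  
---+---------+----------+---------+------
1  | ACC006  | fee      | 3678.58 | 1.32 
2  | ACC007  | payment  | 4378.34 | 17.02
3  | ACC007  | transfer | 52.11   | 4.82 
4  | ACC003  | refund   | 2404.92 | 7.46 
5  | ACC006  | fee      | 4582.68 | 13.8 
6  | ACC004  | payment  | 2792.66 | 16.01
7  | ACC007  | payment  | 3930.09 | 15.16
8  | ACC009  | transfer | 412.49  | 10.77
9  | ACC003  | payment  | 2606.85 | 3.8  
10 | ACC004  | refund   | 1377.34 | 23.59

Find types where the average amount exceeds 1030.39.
SELECT type, AVG(amount)
FROM transactions
GROUP BY type
HAVING AVG(amount) > 1030.39

Result:
  fee: avg=4130.63
  payment: avg=3426.99
  refund: avg=1891.13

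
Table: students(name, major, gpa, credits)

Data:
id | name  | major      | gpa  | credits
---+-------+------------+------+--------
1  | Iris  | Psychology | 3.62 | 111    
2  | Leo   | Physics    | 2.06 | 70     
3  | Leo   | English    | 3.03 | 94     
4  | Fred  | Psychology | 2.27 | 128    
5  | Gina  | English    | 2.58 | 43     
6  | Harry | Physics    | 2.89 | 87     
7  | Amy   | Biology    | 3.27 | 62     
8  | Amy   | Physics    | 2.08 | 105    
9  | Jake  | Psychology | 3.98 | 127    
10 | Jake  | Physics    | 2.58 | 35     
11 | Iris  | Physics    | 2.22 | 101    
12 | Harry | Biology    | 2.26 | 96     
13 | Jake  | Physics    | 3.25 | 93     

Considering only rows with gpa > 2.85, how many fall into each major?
SELECT major, COUNT(*)
FROM students
WHERE gpa > 2.85
GROUP BY major

Note: WHERE filters rows before grouping.

Result:
  Biology: 1
  English: 1
  Physics: 2
  Psychology: 2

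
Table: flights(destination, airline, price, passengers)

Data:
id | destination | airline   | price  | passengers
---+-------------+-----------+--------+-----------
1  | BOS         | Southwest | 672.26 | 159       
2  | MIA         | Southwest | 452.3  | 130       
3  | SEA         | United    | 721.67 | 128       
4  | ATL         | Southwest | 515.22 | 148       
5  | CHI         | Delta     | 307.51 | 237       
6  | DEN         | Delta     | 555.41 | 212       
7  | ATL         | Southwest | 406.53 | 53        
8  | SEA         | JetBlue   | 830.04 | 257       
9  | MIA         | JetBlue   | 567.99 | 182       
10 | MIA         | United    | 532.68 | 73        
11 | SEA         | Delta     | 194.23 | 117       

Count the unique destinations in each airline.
SELECT airline, COUNT(DISTINCT destination)
FROM flights
GROUP BY airline

Result:
  Delta: 3 distinct
  JetBlue: 2 distinct
  Southwest: 3 distinct
  United: 2 distinct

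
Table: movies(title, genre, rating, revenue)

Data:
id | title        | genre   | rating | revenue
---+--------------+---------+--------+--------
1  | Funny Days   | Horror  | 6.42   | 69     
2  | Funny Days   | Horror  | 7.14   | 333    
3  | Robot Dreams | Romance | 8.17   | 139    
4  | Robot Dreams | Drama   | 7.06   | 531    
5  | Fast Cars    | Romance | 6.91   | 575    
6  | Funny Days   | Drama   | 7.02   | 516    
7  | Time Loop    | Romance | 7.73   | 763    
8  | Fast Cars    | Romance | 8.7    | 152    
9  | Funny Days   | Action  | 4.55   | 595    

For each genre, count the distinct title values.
SELECT genre, COUNT(DISTINCT title)
FROM movies
GROUP BY genre

Result:
  Action: 1 distinct
  Drama: 2 distinct
  Horror: 1 distinct
  Romance: 3 distinct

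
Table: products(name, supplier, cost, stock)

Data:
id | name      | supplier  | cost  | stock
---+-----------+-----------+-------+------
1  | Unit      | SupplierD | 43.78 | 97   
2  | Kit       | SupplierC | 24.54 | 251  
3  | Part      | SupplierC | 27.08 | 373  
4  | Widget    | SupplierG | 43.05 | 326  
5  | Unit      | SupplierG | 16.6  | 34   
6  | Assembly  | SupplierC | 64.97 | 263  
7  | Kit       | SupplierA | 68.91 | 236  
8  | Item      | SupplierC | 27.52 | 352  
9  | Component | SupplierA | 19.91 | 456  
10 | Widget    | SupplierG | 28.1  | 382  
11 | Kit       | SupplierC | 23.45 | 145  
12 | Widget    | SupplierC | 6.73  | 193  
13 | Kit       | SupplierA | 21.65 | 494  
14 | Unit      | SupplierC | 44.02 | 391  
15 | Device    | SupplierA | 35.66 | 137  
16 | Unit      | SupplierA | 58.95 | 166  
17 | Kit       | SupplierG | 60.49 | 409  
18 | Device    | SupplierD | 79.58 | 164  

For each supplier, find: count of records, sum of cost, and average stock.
SELECT supplier,
       COUNT(*) as cnt,
       SUM(cost) as total_cost,
       AVG(stock) as avg_stock
FROM products
GROUP BY supplier

Result:
  SupplierA: 5 records, 205.08 total cost, 297.80 avg stock
  SupplierC: 7 records, 218.31 total cost, 281.14 avg stock
  SupplierD: 2 records, 123.36 total cost, 130.50 avg stock
  SupplierG: 4 records, 148.24 total cost, 287.75 avg stock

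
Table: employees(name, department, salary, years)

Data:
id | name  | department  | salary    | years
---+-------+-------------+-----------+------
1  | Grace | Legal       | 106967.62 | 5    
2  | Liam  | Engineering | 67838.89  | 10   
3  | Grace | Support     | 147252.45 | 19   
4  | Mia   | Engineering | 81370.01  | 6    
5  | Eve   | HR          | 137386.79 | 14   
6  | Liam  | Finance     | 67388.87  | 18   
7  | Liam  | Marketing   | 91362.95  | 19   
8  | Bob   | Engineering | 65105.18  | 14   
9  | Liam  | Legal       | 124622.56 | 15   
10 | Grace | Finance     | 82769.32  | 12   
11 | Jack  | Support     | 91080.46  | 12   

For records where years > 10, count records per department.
SELECT department, COUNT(*)
FROM employees
WHERE years > 10
GROUP BY department

Note: WHERE filters rows before grouping.

Result:
  Engineering: 1
  Finance: 2
  HR: 1
  Legal: 1
  Marketing: 1
  Support: 2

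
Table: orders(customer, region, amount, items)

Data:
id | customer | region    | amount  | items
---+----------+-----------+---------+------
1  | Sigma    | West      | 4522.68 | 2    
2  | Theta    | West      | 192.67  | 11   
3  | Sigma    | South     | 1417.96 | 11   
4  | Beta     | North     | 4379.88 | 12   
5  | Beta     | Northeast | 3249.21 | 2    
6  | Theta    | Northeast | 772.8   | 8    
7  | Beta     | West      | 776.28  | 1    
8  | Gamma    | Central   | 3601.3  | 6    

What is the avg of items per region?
SELECT region, AVG(items) as result
FROM orders
GROUP BY region

Result:
  Central: 6.00
  North: 12.00
  Northeast: 5.00
  South: 11.00
  West: 4.67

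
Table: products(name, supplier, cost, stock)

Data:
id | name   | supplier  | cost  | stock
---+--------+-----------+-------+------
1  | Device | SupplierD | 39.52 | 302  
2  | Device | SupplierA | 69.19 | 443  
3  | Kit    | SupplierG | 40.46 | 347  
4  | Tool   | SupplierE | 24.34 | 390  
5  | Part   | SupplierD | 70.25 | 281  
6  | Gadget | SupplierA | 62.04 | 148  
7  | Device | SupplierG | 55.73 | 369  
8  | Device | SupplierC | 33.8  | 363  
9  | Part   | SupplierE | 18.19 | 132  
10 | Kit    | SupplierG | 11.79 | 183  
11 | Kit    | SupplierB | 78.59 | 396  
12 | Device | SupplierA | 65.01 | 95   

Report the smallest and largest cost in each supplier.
SELECT supplier, MIN(cost), MAX(cost)
FROM products
GROUP BY supplier

Result:
  SupplierA: min=62.04, max=69.19
  SupplierB: min=78.59, max=78.59
  SupplierC: min=33.80, max=33.80
  SupplierD: min=39.52, max=70.25
  SupplierE: min=18.19, max=24.34
  SupplierG: min=11.79, max=55.73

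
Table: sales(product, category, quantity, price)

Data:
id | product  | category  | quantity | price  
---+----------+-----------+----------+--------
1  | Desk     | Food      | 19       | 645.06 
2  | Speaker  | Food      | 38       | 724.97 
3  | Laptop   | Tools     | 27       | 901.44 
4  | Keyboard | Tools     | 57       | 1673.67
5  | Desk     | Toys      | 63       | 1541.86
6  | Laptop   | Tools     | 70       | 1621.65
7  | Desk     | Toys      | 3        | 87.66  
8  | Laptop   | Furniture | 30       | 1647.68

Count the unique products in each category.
SELECT category, COUNT(DISTINCT product)
FROM sales
GROUP BY category

Result:
  Food: 2 distinct
  Furniture: 1 distinct
  Tools: 2 distinct
  Toys: 1 distinct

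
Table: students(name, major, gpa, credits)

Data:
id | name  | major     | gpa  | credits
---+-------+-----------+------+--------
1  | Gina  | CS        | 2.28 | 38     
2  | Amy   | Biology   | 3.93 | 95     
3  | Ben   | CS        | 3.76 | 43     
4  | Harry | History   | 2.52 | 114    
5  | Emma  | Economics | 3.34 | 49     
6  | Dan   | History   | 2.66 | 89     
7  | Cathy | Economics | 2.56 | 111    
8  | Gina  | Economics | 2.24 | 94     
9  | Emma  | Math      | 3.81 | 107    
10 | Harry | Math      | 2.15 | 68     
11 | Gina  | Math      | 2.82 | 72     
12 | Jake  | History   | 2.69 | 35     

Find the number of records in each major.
SELECT major, COUNT(*) as count
FROM students
GROUP BY major

Result:
  Biology: 1
  CS: 2
  Economics: 3
  History: 3
  Math: 3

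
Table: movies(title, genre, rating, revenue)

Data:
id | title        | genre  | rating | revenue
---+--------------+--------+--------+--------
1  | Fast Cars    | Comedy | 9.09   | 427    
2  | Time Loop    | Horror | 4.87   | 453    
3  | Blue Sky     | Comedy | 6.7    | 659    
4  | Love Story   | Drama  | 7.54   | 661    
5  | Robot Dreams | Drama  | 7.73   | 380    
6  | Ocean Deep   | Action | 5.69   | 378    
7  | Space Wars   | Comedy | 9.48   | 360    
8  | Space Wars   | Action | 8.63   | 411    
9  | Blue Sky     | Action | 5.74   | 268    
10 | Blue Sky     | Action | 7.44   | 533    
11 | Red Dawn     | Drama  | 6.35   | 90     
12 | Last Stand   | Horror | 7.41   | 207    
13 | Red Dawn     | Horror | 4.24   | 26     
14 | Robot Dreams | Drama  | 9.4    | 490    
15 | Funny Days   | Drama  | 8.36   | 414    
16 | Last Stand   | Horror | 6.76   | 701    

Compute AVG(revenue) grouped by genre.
SELECT genre, AVG(revenue) as result
FROM movies
GROUP BY genre

Result:
  Action: 397.50
  Comedy: 482.00
  Drama: 407.00
  Horror: 346.75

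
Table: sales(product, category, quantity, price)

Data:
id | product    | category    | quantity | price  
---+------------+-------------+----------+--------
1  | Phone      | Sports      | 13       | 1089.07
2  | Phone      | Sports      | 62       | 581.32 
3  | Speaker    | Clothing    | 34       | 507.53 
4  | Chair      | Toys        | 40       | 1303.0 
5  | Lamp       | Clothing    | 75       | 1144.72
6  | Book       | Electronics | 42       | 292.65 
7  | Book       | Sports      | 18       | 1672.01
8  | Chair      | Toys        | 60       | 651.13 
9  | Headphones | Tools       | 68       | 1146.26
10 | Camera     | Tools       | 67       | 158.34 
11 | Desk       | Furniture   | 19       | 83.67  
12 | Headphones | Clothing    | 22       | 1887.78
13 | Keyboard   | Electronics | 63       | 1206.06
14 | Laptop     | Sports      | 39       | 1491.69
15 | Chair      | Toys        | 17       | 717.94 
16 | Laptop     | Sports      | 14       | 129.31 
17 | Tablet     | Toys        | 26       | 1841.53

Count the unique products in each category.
SELECT category, COUNT(DISTINCT product)
FROM sales
GROUP BY category

Result:
  Clothing: 3 distinct
  Electronics: 2 distinct
  Furniture: 1 distinct
  Sports: 3 distinct
  Tools: 2 distinct
  Toys: 2 distinct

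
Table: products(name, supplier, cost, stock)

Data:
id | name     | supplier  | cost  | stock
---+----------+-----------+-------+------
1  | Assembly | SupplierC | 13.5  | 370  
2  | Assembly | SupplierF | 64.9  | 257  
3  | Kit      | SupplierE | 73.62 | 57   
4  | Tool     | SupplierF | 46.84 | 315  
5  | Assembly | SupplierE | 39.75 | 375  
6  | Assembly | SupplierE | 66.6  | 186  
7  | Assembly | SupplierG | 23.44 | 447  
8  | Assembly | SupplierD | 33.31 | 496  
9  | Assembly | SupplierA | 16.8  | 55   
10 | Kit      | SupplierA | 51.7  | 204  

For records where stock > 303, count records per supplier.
SELECT supplier, COUNT(*)
FROM products
WHERE stock > 303
GROUP BY supplier

Note: WHERE filters rows before grouping.

Result:
  SupplierC: 1
  SupplierD: 1
  SupplierE: 1
  SupplierF: 1
  SupplierG: 1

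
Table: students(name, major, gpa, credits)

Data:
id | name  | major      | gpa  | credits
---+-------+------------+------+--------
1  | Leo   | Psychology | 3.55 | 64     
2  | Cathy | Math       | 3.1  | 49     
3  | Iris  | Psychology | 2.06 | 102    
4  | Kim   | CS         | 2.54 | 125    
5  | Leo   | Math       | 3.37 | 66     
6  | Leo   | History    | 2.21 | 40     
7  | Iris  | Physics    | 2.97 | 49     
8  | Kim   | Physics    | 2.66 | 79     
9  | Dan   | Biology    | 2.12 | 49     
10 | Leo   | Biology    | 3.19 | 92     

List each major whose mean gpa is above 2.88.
SELECT major, AVG(gpa)
FROM students
GROUP BY major
HAVING AVG(gpa) > 2.88

Result:
  Math: avg=3.24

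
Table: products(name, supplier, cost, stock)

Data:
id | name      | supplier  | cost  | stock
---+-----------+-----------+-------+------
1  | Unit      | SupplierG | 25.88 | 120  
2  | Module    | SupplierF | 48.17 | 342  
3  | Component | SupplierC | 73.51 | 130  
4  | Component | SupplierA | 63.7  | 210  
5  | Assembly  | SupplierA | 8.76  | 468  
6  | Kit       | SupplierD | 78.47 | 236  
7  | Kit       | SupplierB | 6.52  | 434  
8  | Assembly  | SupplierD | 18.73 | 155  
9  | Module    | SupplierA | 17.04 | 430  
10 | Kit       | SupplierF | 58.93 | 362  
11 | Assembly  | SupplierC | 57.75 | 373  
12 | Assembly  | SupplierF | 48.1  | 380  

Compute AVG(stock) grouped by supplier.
SELECT supplier, AVG(stock) as result
FROM products
GROUP BY supplier

Result:
  SupplierA: 369.33
  SupplierB: 434.00
  SupplierC: 251.50
  SupplierD: 195.50
  SupplierF: 361.33
  SupplierG: 120.00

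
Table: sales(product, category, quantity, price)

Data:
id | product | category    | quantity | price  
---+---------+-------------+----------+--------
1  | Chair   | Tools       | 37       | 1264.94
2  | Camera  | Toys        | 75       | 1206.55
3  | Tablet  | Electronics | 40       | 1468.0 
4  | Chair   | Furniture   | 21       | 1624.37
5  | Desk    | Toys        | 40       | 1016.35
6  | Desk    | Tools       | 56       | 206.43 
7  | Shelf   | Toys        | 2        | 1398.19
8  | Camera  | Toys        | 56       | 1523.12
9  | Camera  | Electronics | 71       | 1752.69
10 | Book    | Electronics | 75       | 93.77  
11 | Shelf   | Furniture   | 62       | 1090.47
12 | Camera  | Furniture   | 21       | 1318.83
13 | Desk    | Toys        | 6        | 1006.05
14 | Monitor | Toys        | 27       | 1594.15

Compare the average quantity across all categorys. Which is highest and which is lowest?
SELECT category, AVG(quantity)
FROM sales
GROUP BY category
ORDER BY AVG(quantity)

All groups:
  Toys: 34.33
  Furniture: 34.67
  Tools: 46.50
  Electronics: 62.00

Highest: Electronics (62.00)
Lowest: Toys (34.33)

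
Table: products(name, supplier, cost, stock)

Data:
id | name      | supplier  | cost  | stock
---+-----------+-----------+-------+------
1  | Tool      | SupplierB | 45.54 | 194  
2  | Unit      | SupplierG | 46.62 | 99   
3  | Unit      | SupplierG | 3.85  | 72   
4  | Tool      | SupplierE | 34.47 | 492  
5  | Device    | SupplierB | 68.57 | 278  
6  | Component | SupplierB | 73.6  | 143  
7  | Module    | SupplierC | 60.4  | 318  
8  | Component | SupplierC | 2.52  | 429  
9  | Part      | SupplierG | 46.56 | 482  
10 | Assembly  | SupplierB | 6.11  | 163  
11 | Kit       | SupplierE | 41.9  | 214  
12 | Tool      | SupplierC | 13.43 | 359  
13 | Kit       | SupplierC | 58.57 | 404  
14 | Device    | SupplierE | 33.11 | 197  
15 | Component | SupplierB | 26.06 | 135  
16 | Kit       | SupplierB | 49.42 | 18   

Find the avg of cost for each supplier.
SELECT supplier, AVG(cost) as result
FROM products
GROUP BY supplier

Result:
  SupplierB: 44.88
  SupplierC: 33.73
  SupplierE: 36.49
  SupplierG: 32.34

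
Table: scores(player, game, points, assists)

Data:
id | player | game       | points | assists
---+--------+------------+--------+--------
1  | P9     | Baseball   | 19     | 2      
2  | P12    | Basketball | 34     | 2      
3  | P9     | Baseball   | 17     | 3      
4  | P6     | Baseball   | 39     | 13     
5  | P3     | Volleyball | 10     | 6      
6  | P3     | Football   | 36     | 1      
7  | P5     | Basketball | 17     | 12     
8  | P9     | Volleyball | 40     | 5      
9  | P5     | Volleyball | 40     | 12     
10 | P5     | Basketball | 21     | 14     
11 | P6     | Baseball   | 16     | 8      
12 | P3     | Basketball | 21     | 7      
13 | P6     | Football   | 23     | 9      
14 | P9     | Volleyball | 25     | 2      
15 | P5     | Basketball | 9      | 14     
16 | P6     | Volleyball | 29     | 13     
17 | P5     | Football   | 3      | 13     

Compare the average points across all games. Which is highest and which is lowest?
SELECT game, AVG(points)
FROM scores
GROUP BY game
ORDER BY AVG(points)

All groups:
  Basketball: 20.40
  Football: 20.67
  Baseball: 22.75
  Volleyball: 28.80

Highest: Volleyball (28.80)
Lowest: Basketball (20.40)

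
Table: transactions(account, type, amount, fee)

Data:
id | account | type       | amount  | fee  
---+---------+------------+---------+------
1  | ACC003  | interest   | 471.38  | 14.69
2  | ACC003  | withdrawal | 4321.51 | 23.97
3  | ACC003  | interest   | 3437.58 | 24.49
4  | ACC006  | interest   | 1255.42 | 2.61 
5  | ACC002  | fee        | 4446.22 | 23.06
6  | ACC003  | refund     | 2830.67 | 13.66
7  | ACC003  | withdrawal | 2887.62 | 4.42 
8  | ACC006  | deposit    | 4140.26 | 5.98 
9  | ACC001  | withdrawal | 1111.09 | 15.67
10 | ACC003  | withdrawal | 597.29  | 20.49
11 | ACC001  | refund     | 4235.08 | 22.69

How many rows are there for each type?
SELECT type, COUNT(*) as count
FROM transactions
GROUP BY type

Result:
  deposit: 1
  fee: 1
  interest: 3
  refund: 2
  withdrawal: 4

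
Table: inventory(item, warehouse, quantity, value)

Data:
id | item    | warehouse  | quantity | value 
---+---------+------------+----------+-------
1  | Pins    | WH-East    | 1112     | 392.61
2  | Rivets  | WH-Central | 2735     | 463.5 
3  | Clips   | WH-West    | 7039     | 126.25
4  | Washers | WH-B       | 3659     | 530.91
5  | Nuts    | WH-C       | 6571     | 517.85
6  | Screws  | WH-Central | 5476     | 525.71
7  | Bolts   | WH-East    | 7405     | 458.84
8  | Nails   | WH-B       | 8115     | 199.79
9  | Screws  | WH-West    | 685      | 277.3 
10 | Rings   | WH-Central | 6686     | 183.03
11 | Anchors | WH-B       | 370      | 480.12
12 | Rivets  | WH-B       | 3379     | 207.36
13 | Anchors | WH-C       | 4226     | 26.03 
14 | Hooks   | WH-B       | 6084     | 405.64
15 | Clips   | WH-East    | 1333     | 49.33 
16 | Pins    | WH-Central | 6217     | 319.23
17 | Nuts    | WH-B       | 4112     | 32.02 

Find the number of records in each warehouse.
SELECT warehouse, COUNT(*) as count
FROM inventory
GROUP BY warehouse

Result:
  WH-B: 6
  WH-C: 2
  WH-Central: 4
  WH-East: 3
  WH-West: 2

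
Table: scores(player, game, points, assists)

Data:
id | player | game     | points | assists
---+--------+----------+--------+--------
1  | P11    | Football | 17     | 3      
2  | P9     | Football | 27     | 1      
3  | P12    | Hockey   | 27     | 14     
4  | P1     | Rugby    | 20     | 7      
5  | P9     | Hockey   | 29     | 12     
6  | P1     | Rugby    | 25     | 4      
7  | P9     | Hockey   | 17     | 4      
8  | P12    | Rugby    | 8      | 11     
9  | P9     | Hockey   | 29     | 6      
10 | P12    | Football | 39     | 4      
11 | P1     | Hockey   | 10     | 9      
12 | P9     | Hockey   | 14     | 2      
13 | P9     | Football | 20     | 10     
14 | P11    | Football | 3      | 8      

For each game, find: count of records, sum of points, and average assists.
SELECT game,
       COUNT(*) as cnt,
       SUM(points) as total_points,
       AVG(assists) as avg_assists
FROM scores
GROUP BY game

Result:
  Football: 5 records, 106 total points, 5.20 avg assists
  Hockey: 6 records, 126 total points, 7.83 avg assists
  Rugby: 3 records, 53 total points, 7.33 avg assists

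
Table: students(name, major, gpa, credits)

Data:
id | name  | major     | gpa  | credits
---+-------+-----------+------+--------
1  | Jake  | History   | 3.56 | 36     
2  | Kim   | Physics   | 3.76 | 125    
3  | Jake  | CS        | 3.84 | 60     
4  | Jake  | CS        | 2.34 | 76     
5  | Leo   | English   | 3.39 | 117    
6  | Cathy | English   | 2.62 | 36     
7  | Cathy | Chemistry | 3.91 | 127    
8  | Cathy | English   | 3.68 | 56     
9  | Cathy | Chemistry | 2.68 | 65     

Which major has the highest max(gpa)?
SELECT major, MAX(gpa) as val
FROM students
GROUP BY major
ORDER BY val DESC
LIMIT 1

Result: Chemistry with max(gpa) = 3.91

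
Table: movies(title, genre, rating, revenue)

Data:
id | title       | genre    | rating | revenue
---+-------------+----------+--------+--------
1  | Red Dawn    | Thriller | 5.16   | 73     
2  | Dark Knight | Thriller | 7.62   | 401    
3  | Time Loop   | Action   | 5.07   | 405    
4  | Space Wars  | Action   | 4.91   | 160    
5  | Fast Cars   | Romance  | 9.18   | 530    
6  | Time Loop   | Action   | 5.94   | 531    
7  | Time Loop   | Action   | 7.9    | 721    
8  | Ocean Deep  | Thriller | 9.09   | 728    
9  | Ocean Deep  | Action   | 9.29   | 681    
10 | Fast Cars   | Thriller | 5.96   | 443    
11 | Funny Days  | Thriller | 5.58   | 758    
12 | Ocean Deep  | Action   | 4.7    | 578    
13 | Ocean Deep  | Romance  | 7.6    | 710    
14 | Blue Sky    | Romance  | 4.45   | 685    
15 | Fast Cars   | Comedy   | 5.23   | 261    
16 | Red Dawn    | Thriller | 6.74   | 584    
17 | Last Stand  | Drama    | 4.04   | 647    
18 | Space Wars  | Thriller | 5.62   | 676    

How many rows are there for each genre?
SELECT genre, COUNT(*) as count
FROM movies
GROUP BY genre

Result:
  Action: 6
  Comedy: 1
  Drama: 1
  Romance: 3
  Thriller: 7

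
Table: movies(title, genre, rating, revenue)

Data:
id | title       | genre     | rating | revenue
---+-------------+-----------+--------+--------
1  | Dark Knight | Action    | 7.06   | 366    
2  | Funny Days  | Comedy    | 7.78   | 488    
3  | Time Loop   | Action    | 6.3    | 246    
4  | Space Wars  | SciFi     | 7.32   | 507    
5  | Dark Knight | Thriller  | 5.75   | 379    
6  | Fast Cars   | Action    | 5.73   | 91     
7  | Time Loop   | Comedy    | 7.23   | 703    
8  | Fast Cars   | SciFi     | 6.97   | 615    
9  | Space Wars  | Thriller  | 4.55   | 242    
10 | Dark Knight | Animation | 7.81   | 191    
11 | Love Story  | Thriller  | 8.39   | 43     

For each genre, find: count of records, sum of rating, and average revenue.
SELECT genre,
       COUNT(*) as cnt,
       SUM(rating) as total_rating,
       AVG(revenue) as avg_revenue
FROM movies
GROUP BY genre

Result:
  Action: 3 records, 19.09 total rating, 234.33 avg revenue
  Animation: 1 records, 7.81 total rating, 191.00 avg revenue
  Comedy: 2 records, 15.01 total rating, 595.50 avg revenue
  SciFi: 2 records, 14.29 total rating, 561.00 avg revenue
  Thriller: 3 records, 18.69 total rating, 221.33 avg revenue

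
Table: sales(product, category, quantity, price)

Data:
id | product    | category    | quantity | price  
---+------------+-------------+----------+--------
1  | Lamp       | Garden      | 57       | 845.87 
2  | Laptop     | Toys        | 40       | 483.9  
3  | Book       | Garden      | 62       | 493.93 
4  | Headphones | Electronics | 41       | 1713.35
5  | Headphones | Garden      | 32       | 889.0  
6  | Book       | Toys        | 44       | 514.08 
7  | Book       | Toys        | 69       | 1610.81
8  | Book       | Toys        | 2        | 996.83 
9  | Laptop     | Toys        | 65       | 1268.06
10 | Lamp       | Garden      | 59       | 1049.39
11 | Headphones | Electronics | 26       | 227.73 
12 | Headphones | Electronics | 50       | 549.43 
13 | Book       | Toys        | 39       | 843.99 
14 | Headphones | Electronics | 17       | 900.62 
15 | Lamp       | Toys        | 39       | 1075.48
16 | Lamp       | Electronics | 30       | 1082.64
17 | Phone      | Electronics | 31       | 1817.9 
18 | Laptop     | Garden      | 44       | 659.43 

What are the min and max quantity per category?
SELECT category, MIN(quantity), MAX(quantity)
FROM sales
GROUP BY category

Result:
  Electronics: min=17, max=50
  Garden: min=32, max=62
  Toys: min=2, max=69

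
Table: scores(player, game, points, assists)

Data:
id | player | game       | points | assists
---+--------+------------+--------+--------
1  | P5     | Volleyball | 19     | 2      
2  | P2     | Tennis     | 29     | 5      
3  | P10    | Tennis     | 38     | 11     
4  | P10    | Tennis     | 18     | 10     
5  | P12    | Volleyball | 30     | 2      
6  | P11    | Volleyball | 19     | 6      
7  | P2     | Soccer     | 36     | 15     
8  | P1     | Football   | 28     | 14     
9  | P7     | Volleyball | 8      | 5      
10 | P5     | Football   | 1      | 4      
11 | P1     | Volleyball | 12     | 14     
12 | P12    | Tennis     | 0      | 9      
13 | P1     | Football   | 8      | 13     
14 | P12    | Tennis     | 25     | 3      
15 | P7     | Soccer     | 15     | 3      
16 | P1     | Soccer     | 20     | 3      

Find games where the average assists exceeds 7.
SELECT game, AVG(assists)
FROM scores
GROUP BY game
HAVING AVG(assists) > 7

Result:
  Football: avg=10.33
  Tennis: avg=7.60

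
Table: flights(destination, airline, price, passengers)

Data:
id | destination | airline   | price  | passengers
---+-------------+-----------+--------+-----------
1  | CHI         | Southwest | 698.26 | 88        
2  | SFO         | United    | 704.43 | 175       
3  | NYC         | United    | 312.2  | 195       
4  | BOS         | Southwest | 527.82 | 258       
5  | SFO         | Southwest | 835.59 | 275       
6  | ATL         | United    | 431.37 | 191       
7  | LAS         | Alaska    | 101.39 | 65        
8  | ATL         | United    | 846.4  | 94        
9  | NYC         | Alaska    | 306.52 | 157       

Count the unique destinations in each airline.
SELECT airline, COUNT(DISTINCT destination)
FROM flights
GROUP BY airline

Result:
  Alaska: 2 distinct
  Southwest: 3 distinct
  United: 3 distinct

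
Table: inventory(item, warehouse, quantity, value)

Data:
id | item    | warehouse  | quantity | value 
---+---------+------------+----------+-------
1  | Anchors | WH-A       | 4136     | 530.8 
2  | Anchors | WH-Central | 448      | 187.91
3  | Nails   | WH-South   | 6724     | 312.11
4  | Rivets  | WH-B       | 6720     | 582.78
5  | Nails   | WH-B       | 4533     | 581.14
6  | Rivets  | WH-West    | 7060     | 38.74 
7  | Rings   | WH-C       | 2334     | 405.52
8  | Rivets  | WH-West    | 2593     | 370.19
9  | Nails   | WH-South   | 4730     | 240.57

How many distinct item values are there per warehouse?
SELECT warehouse, COUNT(DISTINCT item)
FROM inventory
GROUP BY warehouse

Result:
  WH-A: 1 distinct
  WH-B: 2 distinct
  WH-C: 1 distinct
  WH-Central: 1 distinct
  WH-South: 1 distinct
  WH-West: 1 distinct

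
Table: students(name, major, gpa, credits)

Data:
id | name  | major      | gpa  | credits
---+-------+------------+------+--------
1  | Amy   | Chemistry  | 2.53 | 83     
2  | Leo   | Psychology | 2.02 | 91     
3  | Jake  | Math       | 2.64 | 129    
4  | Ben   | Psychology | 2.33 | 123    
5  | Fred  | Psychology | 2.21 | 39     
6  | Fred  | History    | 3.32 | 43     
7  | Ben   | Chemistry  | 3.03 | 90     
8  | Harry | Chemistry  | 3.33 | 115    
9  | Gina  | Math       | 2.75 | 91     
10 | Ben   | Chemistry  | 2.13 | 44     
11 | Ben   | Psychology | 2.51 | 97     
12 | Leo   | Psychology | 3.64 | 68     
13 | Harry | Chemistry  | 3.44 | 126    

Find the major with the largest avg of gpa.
SELECT major, AVG(gpa) as val
FROM students
GROUP BY major
ORDER BY val DESC
LIMIT 1

Result: History with avg(gpa) = 3.32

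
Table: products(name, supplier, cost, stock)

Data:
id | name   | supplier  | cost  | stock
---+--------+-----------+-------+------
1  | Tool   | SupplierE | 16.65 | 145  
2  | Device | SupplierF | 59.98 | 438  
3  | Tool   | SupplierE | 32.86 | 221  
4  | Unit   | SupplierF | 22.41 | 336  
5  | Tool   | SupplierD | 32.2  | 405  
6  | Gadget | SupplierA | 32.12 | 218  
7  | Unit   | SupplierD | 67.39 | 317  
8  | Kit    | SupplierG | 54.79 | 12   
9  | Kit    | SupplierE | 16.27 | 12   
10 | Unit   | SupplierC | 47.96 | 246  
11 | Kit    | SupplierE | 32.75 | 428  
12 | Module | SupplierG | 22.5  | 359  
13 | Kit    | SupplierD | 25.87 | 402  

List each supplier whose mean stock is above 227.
SELECT supplier, AVG(stock)
FROM products
GROUP BY supplier
HAVING AVG(stock) > 227

Result:
  SupplierC: avg=246.00
  SupplierD: avg=374.67
  SupplierF: avg=387.00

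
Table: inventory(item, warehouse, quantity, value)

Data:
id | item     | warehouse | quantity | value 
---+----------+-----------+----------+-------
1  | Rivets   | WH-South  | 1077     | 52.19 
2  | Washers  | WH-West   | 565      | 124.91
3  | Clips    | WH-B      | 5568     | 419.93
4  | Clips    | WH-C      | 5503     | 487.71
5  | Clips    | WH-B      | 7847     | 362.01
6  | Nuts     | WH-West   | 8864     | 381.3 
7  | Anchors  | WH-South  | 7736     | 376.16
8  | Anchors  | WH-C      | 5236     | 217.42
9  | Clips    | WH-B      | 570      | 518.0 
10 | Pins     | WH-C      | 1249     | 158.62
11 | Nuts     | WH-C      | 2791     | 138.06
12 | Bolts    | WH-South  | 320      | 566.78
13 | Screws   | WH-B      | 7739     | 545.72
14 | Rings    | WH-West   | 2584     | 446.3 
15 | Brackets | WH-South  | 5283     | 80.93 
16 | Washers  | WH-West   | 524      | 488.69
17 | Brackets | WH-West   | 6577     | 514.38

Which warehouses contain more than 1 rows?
SELECT warehouse, COUNT(*) as cnt
FROM inventory
GROUP BY warehouse
HAVING COUNT(*) > 1

Result:
  WH-B: 4
  WH-C: 4
  WH-South: 4
  WH-West: 5

Note: HAVING filters groups after aggregation, WHERE filters rows before.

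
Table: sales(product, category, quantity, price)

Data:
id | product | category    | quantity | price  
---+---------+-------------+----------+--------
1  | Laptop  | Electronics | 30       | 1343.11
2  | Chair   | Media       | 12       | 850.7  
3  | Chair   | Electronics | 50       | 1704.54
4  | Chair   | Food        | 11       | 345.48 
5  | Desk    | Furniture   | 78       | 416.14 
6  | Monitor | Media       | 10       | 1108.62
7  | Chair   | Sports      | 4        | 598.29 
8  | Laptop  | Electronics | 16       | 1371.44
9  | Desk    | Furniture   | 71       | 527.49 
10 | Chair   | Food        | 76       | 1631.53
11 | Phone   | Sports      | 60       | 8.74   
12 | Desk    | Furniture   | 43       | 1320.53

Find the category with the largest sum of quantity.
SELECT category, SUM(quantity) as val
FROM sales
GROUP BY category
ORDER BY val DESC
LIMIT 1

Result: Furniture with sum(quantity) = 192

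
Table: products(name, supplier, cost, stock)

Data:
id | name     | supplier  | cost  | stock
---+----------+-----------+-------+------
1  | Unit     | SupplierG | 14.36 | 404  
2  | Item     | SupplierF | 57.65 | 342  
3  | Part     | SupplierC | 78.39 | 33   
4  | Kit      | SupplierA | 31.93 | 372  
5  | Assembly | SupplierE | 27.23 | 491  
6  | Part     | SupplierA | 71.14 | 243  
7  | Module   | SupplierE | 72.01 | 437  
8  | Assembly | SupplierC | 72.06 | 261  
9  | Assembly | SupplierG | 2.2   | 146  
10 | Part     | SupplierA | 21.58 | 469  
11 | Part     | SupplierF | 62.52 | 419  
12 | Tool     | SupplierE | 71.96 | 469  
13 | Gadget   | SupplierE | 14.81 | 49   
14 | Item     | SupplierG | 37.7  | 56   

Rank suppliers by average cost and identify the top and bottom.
SELECT supplier, AVG(cost)
FROM products
GROUP BY supplier
ORDER BY AVG(cost)

All groups:
  SupplierG: 18.09
  SupplierA: 41.55
  SupplierE: 46.50
  SupplierF: 60.09
  SupplierC: 75.23

Highest: SupplierC (75.23)
Lowest: SupplierG (18.09)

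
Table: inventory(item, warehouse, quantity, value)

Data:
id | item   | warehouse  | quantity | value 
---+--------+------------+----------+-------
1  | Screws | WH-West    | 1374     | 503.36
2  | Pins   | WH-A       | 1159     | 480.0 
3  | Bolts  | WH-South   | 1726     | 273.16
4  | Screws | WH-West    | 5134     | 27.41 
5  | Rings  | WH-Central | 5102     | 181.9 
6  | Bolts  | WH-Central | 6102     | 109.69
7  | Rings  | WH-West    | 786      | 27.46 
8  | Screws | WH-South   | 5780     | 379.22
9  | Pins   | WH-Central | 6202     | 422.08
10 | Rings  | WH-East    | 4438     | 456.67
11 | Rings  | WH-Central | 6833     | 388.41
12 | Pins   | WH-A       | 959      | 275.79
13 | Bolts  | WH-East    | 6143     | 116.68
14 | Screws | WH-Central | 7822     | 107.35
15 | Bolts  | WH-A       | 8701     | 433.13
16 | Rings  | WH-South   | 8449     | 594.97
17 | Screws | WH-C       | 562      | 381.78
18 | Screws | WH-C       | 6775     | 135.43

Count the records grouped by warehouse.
SELECT warehouse, COUNT(*) as count
FROM inventory
GROUP BY warehouse

Result:
  WH-A: 3
  WH-C: 2
  WH-Central: 5
  WH-East: 2
  WH-South: 3
  WH-West: 3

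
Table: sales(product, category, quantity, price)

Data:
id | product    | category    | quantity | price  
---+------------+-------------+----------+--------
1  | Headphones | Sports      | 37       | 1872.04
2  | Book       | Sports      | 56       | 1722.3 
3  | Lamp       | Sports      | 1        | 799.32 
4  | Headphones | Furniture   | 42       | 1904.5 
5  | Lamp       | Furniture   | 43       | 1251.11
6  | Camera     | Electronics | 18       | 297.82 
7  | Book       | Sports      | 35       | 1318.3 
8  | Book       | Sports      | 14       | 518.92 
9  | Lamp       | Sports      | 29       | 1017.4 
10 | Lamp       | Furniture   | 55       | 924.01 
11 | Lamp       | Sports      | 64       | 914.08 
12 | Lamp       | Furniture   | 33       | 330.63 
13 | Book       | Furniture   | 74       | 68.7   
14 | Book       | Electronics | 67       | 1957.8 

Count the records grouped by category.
SELECT category, COUNT(*) as count
FROM sales
GROUP BY category

Result:
  Electronics: 2
  Furniture: 5
  Sports: 7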